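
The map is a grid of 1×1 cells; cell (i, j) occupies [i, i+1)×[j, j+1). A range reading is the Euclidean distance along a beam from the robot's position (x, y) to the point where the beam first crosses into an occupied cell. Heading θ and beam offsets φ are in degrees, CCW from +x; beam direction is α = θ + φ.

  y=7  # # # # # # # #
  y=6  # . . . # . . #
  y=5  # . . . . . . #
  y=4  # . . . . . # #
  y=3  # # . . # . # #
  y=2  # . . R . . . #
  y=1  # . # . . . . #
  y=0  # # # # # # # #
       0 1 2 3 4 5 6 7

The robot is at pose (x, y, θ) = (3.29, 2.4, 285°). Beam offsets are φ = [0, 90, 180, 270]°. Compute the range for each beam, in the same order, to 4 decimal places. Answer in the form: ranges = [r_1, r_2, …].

ranges = [1.4494, 2.8056, 4.7623, 2.3708]

beam 1: φ=0°, α=285°
  dir = (cos 285°, sin 285°) = (0.2588, -0.9659); from cell (3,2)
  next x-line at t=2.7432, next y-line at t=0.4141; Δt_x=3.8637, Δt_y=1.0353
    y: enter (3,1) at t=0.4141
    y: enter (3,0) at t=1.4494 ← occupied
  → r_1 = 1.4494
beam 2: φ=90°, α=15°
  dir = (cos 15°, sin 15°) = (0.9659, 0.2588); from cell (3,2)
  next x-line at t=0.7350, next y-line at t=2.3182; Δt_x=1.0353, Δt_y=3.8637
    x: enter (4,2) at t=0.7350
    x: enter (5,2) at t=1.7703
    y: enter (5,3) at t=2.3182
    x: enter (6,3) at t=2.8056 ← occupied
  → r_2 = 2.8056
beam 3: φ=180°, α=105°
  dir = (cos 105°, sin 105°) = (-0.2588, 0.9659); from cell (3,2)
  next x-line at t=1.1205, next y-line at t=0.6212; Δt_x=3.8637, Δt_y=1.0353
    y: enter (3,3) at t=0.6212
    x: enter (2,3) at t=1.1205
    y: enter (2,4) at t=1.6564
    y: enter (2,5) at t=2.6917
    y: enter (2,6) at t=3.7270
    y: enter (2,7) at t=4.7623 ← occupied
  → r_3 = 4.7623
beam 4: φ=270°, α=195°
  dir = (cos 195°, sin 195°) = (-0.9659, -0.2588); from cell (3,2)
  next x-line at t=0.3002, next y-line at t=1.5455; Δt_x=1.0353, Δt_y=3.8637
    x: enter (2,2) at t=0.3002
    x: enter (1,2) at t=1.3355
    y: enter (1,1) at t=1.5455
    x: enter (0,1) at t=2.3708 ← occupied
  → r_4 = 2.3708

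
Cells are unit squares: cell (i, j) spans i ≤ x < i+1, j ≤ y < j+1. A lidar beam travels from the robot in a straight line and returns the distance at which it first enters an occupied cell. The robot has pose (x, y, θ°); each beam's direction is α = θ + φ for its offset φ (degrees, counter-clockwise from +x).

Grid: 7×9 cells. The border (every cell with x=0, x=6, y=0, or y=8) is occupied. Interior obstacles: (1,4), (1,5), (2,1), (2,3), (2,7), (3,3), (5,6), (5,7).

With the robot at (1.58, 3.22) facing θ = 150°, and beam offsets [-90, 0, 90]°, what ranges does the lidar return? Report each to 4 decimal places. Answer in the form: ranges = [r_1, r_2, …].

ranges = [0.8400, 0.6697, 1.1600]

beam 1: φ=-90°, α=60°
  dir = (cos 60°, sin 60°) = (0.5000, 0.8660); from cell (1,3)
  next x-line at t=0.8400, next y-line at t=0.9007; Δt_x=2.0000, Δt_y=1.1547
    x: enter (2,3) at t=0.8400 ← occupied
  → r_1 = 0.8400
beam 2: φ=0°, α=150°
  dir = (cos 150°, sin 150°) = (-0.8660, 0.5000); from cell (1,3)
  next x-line at t=0.6697, next y-line at t=1.5600; Δt_x=1.1547, Δt_y=2.0000
    x: enter (0,3) at t=0.6697 ← occupied
  → r_2 = 0.6697
beam 3: φ=90°, α=240°
  dir = (cos 240°, sin 240°) = (-0.5000, -0.8660); from cell (1,3)
  next x-line at t=1.1600, next y-line at t=0.2540; Δt_x=2.0000, Δt_y=1.1547
    y: enter (1,2) at t=0.2540
    x: enter (0,2) at t=1.1600 ← occupied
  → r_3 = 1.1600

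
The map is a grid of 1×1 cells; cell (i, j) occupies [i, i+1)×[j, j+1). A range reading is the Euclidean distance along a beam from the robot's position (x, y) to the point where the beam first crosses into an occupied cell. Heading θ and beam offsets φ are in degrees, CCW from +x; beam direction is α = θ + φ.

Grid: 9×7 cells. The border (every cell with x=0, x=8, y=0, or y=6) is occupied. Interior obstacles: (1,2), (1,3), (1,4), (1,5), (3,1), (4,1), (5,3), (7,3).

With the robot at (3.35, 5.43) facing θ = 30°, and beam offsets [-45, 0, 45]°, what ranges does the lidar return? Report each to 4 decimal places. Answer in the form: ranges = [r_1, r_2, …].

beam 1: φ=-45°, α=345°
  cosα=0.9659 sinα=-0.2588 | (3,5) | tMaxX 0.6729 tMaxY 1.6614 | tΔX 1.0353 tΔY 3.8637
    t=0.6729 [x] (4,5)
    t=1.6614 [y] (4,4)
    t=1.7082 [x] (5,4)
    t=2.7435 [x] (6,4)
    t=3.7788 [x] (7,4)
    t=4.8140 [x] (8,4) — stop
  → r_1 = 4.8140
beam 2: φ=0°, α=30°
  cosα=0.8660 sinα=0.5000 | (3,5) | tMaxX 0.7506 tMaxY 1.1400 | tΔX 1.1547 tΔY 2.0000
    t=0.7506 [x] (4,5)
    t=1.1400 [y] (4,6) — stop
  → r_2 = 1.1400
beam 3: φ=45°, α=75°
  cosα=0.2588 sinα=0.9659 | (3,5) | tMaxX 2.5114 tMaxY 0.5901 | tΔX 3.8637 tΔY 1.0353
    t=0.5901 [y] (3,6) — stop
  → r_3 = 0.5901

ranges = [4.8140, 1.1400, 0.5901]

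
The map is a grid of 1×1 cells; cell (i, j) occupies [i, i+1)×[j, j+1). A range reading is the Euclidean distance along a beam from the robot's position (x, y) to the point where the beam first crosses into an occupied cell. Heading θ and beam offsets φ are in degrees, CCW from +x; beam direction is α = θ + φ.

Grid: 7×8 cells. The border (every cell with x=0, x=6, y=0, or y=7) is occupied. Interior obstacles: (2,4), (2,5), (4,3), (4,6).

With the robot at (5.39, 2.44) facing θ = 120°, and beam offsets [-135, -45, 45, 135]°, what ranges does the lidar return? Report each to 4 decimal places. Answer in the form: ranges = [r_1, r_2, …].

beam 1: φ=-135°, α=345°
  direction (0.9659, -0.2588); cell (5,2); t to first gridline: x 0.6315, y 1.7000 (then +1.0353 / +3.8637)
    (6,2) via x @ 0.6315  # hit
  → r_1 = 0.6315
beam 2: φ=-45°, α=75°
  direction (0.2588, 0.9659); cell (5,2); t to first gridline: x 2.3569, y 0.5798 (then +3.8637 / +1.0353)
    (5,3) via y @ 0.5798
    (5,4) via y @ 1.6150
    (6,4) via x @ 2.3569  # hit
  → r_2 = 2.3569
beam 3: φ=45°, α=165°
  direction (-0.9659, 0.2588); cell (5,2); t to first gridline: x 0.4038, y 2.1637 (then +1.0353 / +3.8637)
    (4,2) via x @ 0.4038
    (3,2) via x @ 1.4390
    (3,3) via y @ 2.1637
    (2,3) via x @ 2.4743
    (1,3) via x @ 3.5096
    (0,3) via x @ 4.5449  # hit
  → r_3 = 4.5449
beam 4: φ=135°, α=255°
  direction (-0.2588, -0.9659); cell (5,2); t to first gridline: x 1.5068, y 0.4555 (then +3.8637 / +1.0353)
    (5,1) via y @ 0.4555
    (5,0) via y @ 1.4908  # hit
  → r_4 = 1.4908

ranges = [0.6315, 2.3569, 4.5449, 1.4908]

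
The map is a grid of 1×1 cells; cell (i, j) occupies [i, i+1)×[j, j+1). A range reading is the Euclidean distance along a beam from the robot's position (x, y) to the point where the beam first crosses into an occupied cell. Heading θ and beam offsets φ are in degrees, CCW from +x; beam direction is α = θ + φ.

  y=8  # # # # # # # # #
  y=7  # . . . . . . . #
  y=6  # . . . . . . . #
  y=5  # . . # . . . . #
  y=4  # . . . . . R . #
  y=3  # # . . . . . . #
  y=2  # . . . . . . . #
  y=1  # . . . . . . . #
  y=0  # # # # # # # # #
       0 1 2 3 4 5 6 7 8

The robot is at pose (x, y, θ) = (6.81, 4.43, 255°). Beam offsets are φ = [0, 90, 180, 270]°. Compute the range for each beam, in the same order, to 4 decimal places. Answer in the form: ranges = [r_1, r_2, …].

beam 1: φ=0°, α=255°
  direction (-0.2588, -0.9659); cell (6,4); t to first gridline: x 3.1296, y 0.4452 (then +3.8637 / +1.0353)
    (6,3) via y @ 0.4452
    (6,2) via y @ 1.4804
    (6,1) via y @ 2.5157
    (5,1) via x @ 3.1296
    (5,0) via y @ 3.5510  # hit
  → r_1 = 3.5510
beam 2: φ=90°, α=345°
  direction (0.9659, -0.2588); cell (6,4); t to first gridline: x 0.1967, y 1.6614 (then +1.0353 / +3.8637)
    (7,4) via x @ 0.1967
    (8,4) via x @ 1.2320  # hit
  → r_2 = 1.2320
beam 3: φ=180°, α=75°
  direction (0.2588, 0.9659); cell (6,4); t to first gridline: x 0.7341, y 0.5901 (then +3.8637 / +1.0353)
    (6,5) via y @ 0.5901
    (7,5) via x @ 0.7341
    (7,6) via y @ 1.6254
    (7,7) via y @ 2.6607
    (7,8) via y @ 3.6959  # hit
  → r_3 = 3.6959
beam 4: φ=270°, α=165°
  direction (-0.9659, 0.2588); cell (6,4); t to first gridline: x 0.8386, y 2.2023 (then +1.0353 / +3.8637)
    (5,4) via x @ 0.8386
    (4,4) via x @ 1.8738
    (4,5) via y @ 2.2023
    (3,5) via x @ 2.9091  # hit
  → r_4 = 2.9091

ranges = [3.5510, 1.2320, 3.6959, 2.9091]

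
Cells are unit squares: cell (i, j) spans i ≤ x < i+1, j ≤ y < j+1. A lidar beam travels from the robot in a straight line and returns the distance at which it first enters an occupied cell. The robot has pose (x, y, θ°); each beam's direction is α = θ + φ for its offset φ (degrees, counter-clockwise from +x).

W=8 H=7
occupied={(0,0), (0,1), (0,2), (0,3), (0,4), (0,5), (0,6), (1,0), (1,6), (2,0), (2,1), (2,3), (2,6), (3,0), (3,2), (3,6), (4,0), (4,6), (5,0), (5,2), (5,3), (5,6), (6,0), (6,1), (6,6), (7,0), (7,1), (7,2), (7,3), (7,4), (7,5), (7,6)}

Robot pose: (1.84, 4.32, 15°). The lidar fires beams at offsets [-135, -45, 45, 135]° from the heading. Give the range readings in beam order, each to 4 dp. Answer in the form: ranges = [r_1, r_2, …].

ranges = [1.6800, 0.6400, 1.9399, 0.9699]

beam 1: φ=-135°, α=240°
  dir = (cos 240°, sin 240°) = (-0.5000, -0.8660); from cell (1,4)
  next x-line at t=1.6800, next y-line at t=0.3695; Δt_x=2.0000, Δt_y=1.1547
    y: enter (1,3) at t=0.3695
    y: enter (1,2) at t=1.5242
    x: enter (0,2) at t=1.6800 ← occupied
  → r_1 = 1.6800
beam 2: φ=-45°, α=330°
  dir = (cos 330°, sin 330°) = (0.8660, -0.5000); from cell (1,4)
  next x-line at t=0.1848, next y-line at t=0.6400; Δt_x=1.1547, Δt_y=2.0000
    x: enter (2,4) at t=0.1848
    y: enter (2,3) at t=0.6400 ← occupied
  → r_2 = 0.6400
beam 3: φ=45°, α=60°
  dir = (cos 60°, sin 60°) = (0.5000, 0.8660); from cell (1,4)
  next x-line at t=0.3200, next y-line at t=0.7852; Δt_x=2.0000, Δt_y=1.1547
    x: enter (2,4) at t=0.3200
    y: enter (2,5) at t=0.7852
    y: enter (2,6) at t=1.9399 ← occupied
  → r_3 = 1.9399
beam 4: φ=135°, α=150°
  dir = (cos 150°, sin 150°) = (-0.8660, 0.5000); from cell (1,4)
  next x-line at t=0.9699, next y-line at t=1.3600; Δt_x=1.1547, Δt_y=2.0000
    x: enter (0,4) at t=0.9699 ← occupied
  → r_4 = 0.9699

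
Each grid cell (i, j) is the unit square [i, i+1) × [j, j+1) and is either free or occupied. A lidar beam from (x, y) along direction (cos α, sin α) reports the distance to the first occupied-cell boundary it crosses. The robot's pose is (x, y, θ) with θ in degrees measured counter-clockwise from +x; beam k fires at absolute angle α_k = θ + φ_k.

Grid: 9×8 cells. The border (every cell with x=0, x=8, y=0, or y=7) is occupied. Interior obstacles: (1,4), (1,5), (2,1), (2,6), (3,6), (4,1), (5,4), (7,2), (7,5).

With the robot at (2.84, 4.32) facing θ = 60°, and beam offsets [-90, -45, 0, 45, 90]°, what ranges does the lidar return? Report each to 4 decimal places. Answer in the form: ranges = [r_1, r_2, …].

beam 1: φ=-90°, α=330°
  d=(0.8660,-0.5000)  start (2,4)  tX=0.1848 tY=0.6400  stride 1/|dx|=1.1547 1/|dy|=2.0000
    cross x-line → (3,4), t=0.1848
    cross y-line → (3,3), t=0.6400
    cross x-line → (4,3), t=1.3395
    cross x-line → (5,3), t=2.4942
    cross y-line → (5,2), t=2.6400
    cross x-line → (6,2), t=3.6489
    cross y-line → (6,1), t=4.6400
    cross x-line → (7,1), t=4.8036
    cross x-line → (8,1), t=5.9583 (wall)
  → r_1 = 5.9583
beam 2: φ=-45°, α=15°
  d=(0.9659,0.2588)  start (2,4)  tX=0.1656 tY=2.6273  stride 1/|dx|=1.0353 1/|dy|=3.8637
    cross x-line → (3,4), t=0.1656
    cross x-line → (4,4), t=1.2009
    cross x-line → (5,4), t=2.2362 (wall)
  → r_2 = 2.2362
beam 3: φ=0°, α=60°
  d=(0.5000,0.8660)  start (2,4)  tX=0.3200 tY=0.7852  stride 1/|dx|=2.0000 1/|dy|=1.1547
    cross x-line → (3,4), t=0.3200
    cross y-line → (3,5), t=0.7852
    cross y-line → (3,6), t=1.9399 (wall)
  → r_3 = 1.9399
beam 4: φ=45°, α=105°
  d=(-0.2588,0.9659)  start (2,4)  tX=3.2455 tY=0.7040  stride 1/|dx|=3.8637 1/|dy|=1.0353
    cross y-line → (2,5), t=0.7040
    cross y-line → (2,6), t=1.7393 (wall)
  → r_4 = 1.7393
beam 5: φ=90°, α=150°
  d=(-0.8660,0.5000)  start (2,4)  tX=0.9699 tY=1.3600  stride 1/|dx|=1.1547 1/|dy|=2.0000
    cross x-line → (1,4), t=0.9699 (wall)
  → r_5 = 0.9699

ranges = [5.9583, 2.2362, 1.9399, 1.7393, 0.9699]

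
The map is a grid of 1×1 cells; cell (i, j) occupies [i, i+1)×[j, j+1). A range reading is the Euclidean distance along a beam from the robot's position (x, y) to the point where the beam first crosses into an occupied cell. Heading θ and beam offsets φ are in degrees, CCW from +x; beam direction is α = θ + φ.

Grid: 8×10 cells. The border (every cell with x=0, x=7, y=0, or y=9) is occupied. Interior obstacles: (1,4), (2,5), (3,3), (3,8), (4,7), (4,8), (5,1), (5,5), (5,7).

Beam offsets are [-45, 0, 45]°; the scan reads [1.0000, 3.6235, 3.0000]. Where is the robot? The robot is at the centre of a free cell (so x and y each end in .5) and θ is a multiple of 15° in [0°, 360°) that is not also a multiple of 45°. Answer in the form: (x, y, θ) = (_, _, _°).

The pose lattice has 39·16 = 624 candidates. Test each by forward raycasting.
  (2.5, 1.5, 120°): beam 1 = 1.9319 ≠ 1.0000 ✗
  (4.5, 5.5, 210°): beam 1 = 1.5529 ≠ 1.0000 ✗
  (4.5, 5.5, 105°): beam 1 = 1.7321 ≠ 1.0000 ✗
  …
  (4.5, 2.5, 165°): r_1=1.0000, r_2=3.6235, r_3=3.0000 — all match ✓
Unique over the lattice → pose = (4.5, 2.5, 165°).

(x, y, θ) = (4.5, 2.5, 165°)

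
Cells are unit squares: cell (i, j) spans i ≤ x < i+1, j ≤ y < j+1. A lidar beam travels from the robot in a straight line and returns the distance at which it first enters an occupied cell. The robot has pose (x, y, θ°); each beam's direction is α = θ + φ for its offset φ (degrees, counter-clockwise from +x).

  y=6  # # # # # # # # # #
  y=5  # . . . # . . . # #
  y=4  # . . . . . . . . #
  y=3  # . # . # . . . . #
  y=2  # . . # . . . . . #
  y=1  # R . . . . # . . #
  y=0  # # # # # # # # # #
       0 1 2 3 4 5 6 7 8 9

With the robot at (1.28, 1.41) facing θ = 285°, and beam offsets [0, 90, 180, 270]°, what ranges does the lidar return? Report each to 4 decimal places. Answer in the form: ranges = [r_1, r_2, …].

ranges = [0.4245, 2.2796, 1.0818, 0.2899]

beam 1: φ=0°, α=285°
  direction (0.2588, -0.9659); cell (1,1); t to first gridline: x 2.7819, y 0.4245 (then +3.8637 / +1.0353)
    (1,0) via y @ 0.4245  # hit
  → r_1 = 0.4245
beam 2: φ=90°, α=15°
  direction (0.9659, 0.2588); cell (1,1); t to first gridline: x 0.7454, y 2.2796 (then +1.0353 / +3.8637)
    (2,1) via x @ 0.7454
    (3,1) via x @ 1.7807
    (3,2) via y @ 2.2796  # hit
  → r_2 = 2.2796
beam 3: φ=180°, α=105°
  direction (-0.2588, 0.9659); cell (1,1); t to first gridline: x 1.0818, y 0.6108 (then +3.8637 / +1.0353)
    (1,2) via y @ 0.6108
    (0,2) via x @ 1.0818  # hit
  → r_3 = 1.0818
beam 4: φ=270°, α=195°
  direction (-0.9659, -0.2588); cell (1,1); t to first gridline: x 0.2899, y 1.5841 (then +1.0353 / +3.8637)
    (0,1) via x @ 0.2899  # hit
  → r_4 = 0.2899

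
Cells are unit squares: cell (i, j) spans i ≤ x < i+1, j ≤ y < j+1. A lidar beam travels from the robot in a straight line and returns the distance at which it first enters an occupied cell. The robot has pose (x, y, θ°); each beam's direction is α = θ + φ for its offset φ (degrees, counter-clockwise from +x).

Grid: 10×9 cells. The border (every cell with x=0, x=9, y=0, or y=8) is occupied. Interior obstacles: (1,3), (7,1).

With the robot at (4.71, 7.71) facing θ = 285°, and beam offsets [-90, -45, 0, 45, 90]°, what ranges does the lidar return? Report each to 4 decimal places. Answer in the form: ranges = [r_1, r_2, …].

beam 1: φ=-90°, α=195°
  direction (-0.9659, -0.2588); cell (4,7); t to first gridline: x 0.7350, y 2.7432 (then +1.0353 / +3.8637)
    (3,7) via x @ 0.7350
    (2,7) via x @ 1.7703
    (2,6) via y @ 2.7432
    (1,6) via x @ 2.8056
    (0,6) via x @ 3.8409  # hit
  → r_1 = 3.8409
beam 2: φ=-45°, α=240°
  direction (-0.5000, -0.8660); cell (4,7); t to first gridline: x 1.4200, y 0.8198 (then +2.0000 / +1.1547)
    (4,6) via y @ 0.8198
    (3,6) via x @ 1.4200
    (3,5) via y @ 1.9745
    (3,4) via y @ 3.1292
    (2,4) via x @ 3.4200
    (2,3) via y @ 4.2839
    (1,3) via x @ 5.4200  # hit
  → r_2 = 5.4200
beam 3: φ=0°, α=285°
  direction (0.2588, -0.9659); cell (4,7); t to first gridline: x 1.1205, y 0.7350 (then +3.8637 / +1.0353)
    (4,6) via y @ 0.7350
    (5,6) via x @ 1.1205
    (5,5) via y @ 1.7703
    (5,4) via y @ 2.8056
    (5,3) via y @ 3.8409
    (5,2) via y @ 4.8762
    (6,2) via x @ 4.9842
    (6,1) via y @ 5.9114
    (6,0) via y @ 6.9467  # hit
  → r_3 = 6.9467
beam 4: φ=45°, α=330°
  direction (0.8660, -0.5000); cell (4,7); t to first gridline: x 0.3349, y 1.4200 (then +1.1547 / +2.0000)
    (5,7) via x @ 0.3349
    (5,6) via y @ 1.4200
    (6,6) via x @ 1.4896
    (7,6) via x @ 2.6443
    (7,5) via y @ 3.4200
    (8,5) via x @ 3.7990
    (9,5) via x @ 4.9537  # hit
  → r_4 = 4.9537
beam 5: φ=90°, α=15°
  direction (0.9659, 0.2588); cell (4,7); t to first gridline: x 0.3002, y 1.1205 (then +1.0353 / +3.8637)
    (5,7) via x @ 0.3002
    (5,8) via y @ 1.1205  # hit
  → r_5 = 1.1205

ranges = [3.8409, 5.4200, 6.9467, 4.9537, 1.1205]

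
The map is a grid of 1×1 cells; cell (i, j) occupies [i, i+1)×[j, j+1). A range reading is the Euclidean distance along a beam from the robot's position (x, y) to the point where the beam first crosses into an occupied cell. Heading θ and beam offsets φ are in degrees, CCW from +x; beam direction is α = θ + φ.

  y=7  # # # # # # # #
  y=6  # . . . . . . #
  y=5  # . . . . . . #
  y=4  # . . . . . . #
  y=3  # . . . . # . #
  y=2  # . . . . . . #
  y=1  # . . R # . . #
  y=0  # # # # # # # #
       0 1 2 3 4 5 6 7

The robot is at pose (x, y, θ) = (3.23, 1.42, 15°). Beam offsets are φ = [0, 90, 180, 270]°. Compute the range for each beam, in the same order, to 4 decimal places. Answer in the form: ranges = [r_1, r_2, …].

ranges = [0.7972, 5.7768, 1.6228, 0.4348]

beam 1: φ=0°, α=15°
  d=(0.9659,0.2588)  start (3,1)  tX=0.7972 tY=2.2409  stride 1/|dx|=1.0353 1/|dy|=3.8637
    cross x-line → (4,1), t=0.7972 (wall)
  → r_1 = 0.7972
beam 2: φ=90°, α=105°
  d=(-0.2588,0.9659)  start (3,1)  tX=0.8887 tY=0.6005  stride 1/|dx|=3.8637 1/|dy|=1.0353
    cross y-line → (3,2), t=0.6005
    cross x-line → (2,2), t=0.8887
    cross y-line → (2,3), t=1.6357
    cross y-line → (2,4), t=2.6710
    cross y-line → (2,5), t=3.7063
    cross y-line → (2,6), t=4.7416
    cross x-line → (1,6), t=4.7524
    cross y-line → (1,7), t=5.7768 (wall)
  → r_2 = 5.7768
beam 3: φ=180°, α=195°
  d=(-0.9659,-0.2588)  start (3,1)  tX=0.2381 tY=1.6228  stride 1/|dx|=1.0353 1/|dy|=3.8637
    cross x-line → (2,1), t=0.2381
    cross x-line → (1,1), t=1.2734
    cross y-line → (1,0), t=1.6228 (wall)
  → r_3 = 1.6228
beam 4: φ=270°, α=285°
  d=(0.2588,-0.9659)  start (3,1)  tX=2.9751 tY=0.4348  stride 1/|dx|=3.8637 1/|dy|=1.0353
    cross y-line → (3,0), t=0.4348 (wall)
  → r_4 = 0.4348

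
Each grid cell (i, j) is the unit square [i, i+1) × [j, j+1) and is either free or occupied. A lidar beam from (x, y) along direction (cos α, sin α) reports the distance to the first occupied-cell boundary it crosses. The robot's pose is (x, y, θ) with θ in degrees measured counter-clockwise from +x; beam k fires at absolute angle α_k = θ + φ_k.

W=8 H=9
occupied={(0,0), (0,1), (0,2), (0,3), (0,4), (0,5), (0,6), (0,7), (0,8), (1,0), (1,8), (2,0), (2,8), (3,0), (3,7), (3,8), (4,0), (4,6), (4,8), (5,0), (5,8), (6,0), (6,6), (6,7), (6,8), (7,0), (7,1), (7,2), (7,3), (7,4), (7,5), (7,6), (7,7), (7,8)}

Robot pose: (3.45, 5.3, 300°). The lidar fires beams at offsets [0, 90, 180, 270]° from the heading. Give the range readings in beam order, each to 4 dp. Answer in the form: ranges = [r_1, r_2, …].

beam 1: φ=0°, α=300°
  dir = (cos 300°, sin 300°) = (0.5000, -0.8660); from cell (3,5)
  next x-line at t=1.1000, next y-line at t=0.3464; Δt_x=2.0000, Δt_y=1.1547
    y: enter (3,4) at t=0.3464
    x: enter (4,4) at t=1.1000
    y: enter (4,3) at t=1.5011
    y: enter (4,2) at t=2.6558
    x: enter (5,2) at t=3.1000
    y: enter (5,1) at t=3.8105
    y: enter (5,0) at t=4.9652 ← occupied
  → r_1 = 4.9652
beam 2: φ=90°, α=30°
  dir = (cos 30°, sin 30°) = (0.8660, 0.5000); from cell (3,5)
  next x-line at t=0.6351, next y-line at t=1.4000; Δt_x=1.1547, Δt_y=2.0000
    x: enter (4,5) at t=0.6351
    y: enter (4,6) at t=1.4000 ← occupied
  → r_2 = 1.4000
beam 3: φ=180°, α=120°
  dir = (cos 120°, sin 120°) = (-0.5000, 0.8660); from cell (3,5)
  next x-line at t=0.9000, next y-line at t=0.8083; Δt_x=2.0000, Δt_y=1.1547
    y: enter (3,6) at t=0.8083
    x: enter (2,6) at t=0.9000
    y: enter (2,7) at t=1.9630
    x: enter (1,7) at t=2.9000
    y: enter (1,8) at t=3.1177 ← occupied
  → r_3 = 3.1177
beam 4: φ=270°, α=210°
  dir = (cos 210°, sin 210°) = (-0.8660, -0.5000); from cell (3,5)
  next x-line at t=0.5196, next y-line at t=0.6000; Δt_x=1.1547, Δt_y=2.0000
    x: enter (2,5) at t=0.5196
    y: enter (2,4) at t=0.6000
    x: enter (1,4) at t=1.6743
    y: enter (1,3) at t=2.6000
    x: enter (0,3) at t=2.8290 ← occupied
  → r_4 = 2.8290

ranges = [4.9652, 1.4000, 3.1177, 2.8290]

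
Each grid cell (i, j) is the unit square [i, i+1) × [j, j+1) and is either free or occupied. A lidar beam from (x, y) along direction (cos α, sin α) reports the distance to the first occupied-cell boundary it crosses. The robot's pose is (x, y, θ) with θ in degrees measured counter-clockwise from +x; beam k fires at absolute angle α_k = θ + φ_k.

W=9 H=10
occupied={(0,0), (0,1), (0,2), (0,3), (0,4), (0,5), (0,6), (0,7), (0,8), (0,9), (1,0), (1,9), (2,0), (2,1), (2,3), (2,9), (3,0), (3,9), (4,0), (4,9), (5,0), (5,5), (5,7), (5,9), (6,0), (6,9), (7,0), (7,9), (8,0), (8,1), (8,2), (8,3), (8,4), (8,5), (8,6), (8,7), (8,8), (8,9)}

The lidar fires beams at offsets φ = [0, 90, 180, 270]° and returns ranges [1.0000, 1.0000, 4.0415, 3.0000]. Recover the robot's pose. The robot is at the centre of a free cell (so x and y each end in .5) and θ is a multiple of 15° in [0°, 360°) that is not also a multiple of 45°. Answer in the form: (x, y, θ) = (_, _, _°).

(x, y, θ) = (4.5, 6.5, 330°)

Enumerate (i+0.5, j+0.5, θ) over the 52 free cells and 16 admissible headings. For each, cast all 4 beams and compare to the given ranges.
  (2.5, 8.5, 255°): beam 1 = 5.7956 ≠ 1.0000 ✗
  (1.5, 6.5, 345°): beam 1 = 3.6235 ≠ 1.0000 ✗
  (7.5, 6.5, 30°): beam 1 = 0.5774 ≠ 1.0000 ✗
  …
  (4.5, 6.5, 330°): r_1=1.0000, r_2=1.0000, r_3=4.0415, r_4=3.0000 — all match ✓
Only this pose fits every beam.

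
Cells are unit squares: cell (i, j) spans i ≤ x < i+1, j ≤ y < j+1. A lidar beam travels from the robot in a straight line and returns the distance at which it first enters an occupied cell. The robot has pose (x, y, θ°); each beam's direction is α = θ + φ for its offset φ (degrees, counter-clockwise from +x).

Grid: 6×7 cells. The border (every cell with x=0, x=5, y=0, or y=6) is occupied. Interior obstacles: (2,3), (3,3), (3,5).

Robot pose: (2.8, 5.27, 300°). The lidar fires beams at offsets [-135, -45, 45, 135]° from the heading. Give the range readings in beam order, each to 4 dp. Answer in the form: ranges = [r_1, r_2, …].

ranges = [1.8635, 1.3148, 0.2071, 0.7558]

beam 1: φ=-135°, α=165°
  direction (-0.9659, 0.2588); cell (2,5); t to first gridline: x 0.8282, y 2.8205 (then +1.0353 / +3.8637)
    (1,5) via x @ 0.8282
    (0,5) via x @ 1.8635  # hit
  → r_1 = 1.8635
beam 2: φ=-45°, α=255°
  direction (-0.2588, -0.9659); cell (2,5); t to first gridline: x 3.0910, y 0.2795 (then +3.8637 / +1.0353)
    (2,4) via y @ 0.2795
    (2,3) via y @ 1.3148  # hit
  → r_2 = 1.3148
beam 3: φ=45°, α=345°
  direction (0.9659, -0.2588); cell (2,5); t to first gridline: x 0.2071, y 1.0432 (then +1.0353 / +3.8637)
    (3,5) via x @ 0.2071  # hit
  → r_3 = 0.2071
beam 4: φ=135°, α=75°
  direction (0.2588, 0.9659); cell (2,5); t to first gridline: x 0.7727, y 0.7558 (then +3.8637 / +1.0353)
    (2,6) via y @ 0.7558  # hit
  → r_4 = 0.7558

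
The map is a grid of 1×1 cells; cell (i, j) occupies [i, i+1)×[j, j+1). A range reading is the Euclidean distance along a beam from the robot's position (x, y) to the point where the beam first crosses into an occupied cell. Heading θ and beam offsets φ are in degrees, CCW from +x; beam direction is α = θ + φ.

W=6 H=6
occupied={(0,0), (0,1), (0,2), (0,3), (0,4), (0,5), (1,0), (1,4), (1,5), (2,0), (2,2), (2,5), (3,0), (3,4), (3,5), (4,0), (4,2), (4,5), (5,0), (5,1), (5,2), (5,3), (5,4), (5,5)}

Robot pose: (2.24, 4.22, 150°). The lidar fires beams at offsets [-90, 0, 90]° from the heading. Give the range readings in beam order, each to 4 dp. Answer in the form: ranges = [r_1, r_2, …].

ranges = [0.9007, 0.2771, 2.4800]

beam 1: φ=-90°, α=60°
  d=(0.5000,0.8660)  start (2,4)  tX=1.5200 tY=0.9007  stride 1/|dx|=2.0000 1/|dy|=1.1547
    cross y-line → (2,5), t=0.9007 (wall)
  → r_1 = 0.9007
beam 2: φ=0°, α=150°
  d=(-0.8660,0.5000)  start (2,4)  tX=0.2771 tY=1.5600  stride 1/|dx|=1.1547 1/|dy|=2.0000
    cross x-line → (1,4), t=0.2771 (wall)
  → r_2 = 0.2771
beam 3: φ=90°, α=240°
  d=(-0.5000,-0.8660)  start (2,4)  tX=0.4800 tY=0.2540  stride 1/|dx|=2.0000 1/|dy|=1.1547
    cross y-line → (2,3), t=0.2540
    cross x-line → (1,3), t=0.4800
    cross y-line → (1,2), t=1.4087
    cross x-line → (0,2), t=2.4800 (wall)
  → r_3 = 2.4800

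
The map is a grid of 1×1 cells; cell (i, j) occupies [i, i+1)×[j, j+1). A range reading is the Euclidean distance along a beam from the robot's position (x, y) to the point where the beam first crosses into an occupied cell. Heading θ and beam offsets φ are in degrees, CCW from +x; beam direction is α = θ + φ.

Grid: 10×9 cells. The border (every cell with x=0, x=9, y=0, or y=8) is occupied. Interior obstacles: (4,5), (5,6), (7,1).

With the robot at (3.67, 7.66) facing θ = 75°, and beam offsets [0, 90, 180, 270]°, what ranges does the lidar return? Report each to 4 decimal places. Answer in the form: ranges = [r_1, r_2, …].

ranges = [0.3520, 1.3137, 6.8949, 5.5180]

beam 1: φ=0°, α=75°
  dir = (cos 75°, sin 75°) = (0.2588, 0.9659); from cell (3,7)
  next x-line at t=1.2750, next y-line at t=0.3520; Δt_x=3.8637, Δt_y=1.0353
    y: enter (3,8) at t=0.3520 ← occupied
  → r_1 = 0.3520
beam 2: φ=90°, α=165°
  dir = (cos 165°, sin 165°) = (-0.9659, 0.2588); from cell (3,7)
  next x-line at t=0.6936, next y-line at t=1.3137; Δt_x=1.0353, Δt_y=3.8637
    x: enter (2,7) at t=0.6936
    y: enter (2,8) at t=1.3137 ← occupied
  → r_2 = 1.3137
beam 3: φ=180°, α=255°
  dir = (cos 255°, sin 255°) = (-0.2588, -0.9659); from cell (3,7)
  next x-line at t=2.5887, next y-line at t=0.6833; Δt_x=3.8637, Δt_y=1.0353
    y: enter (3,6) at t=0.6833
    y: enter (3,5) at t=1.7186
    x: enter (2,5) at t=2.5887
    y: enter (2,4) at t=2.7538
    y: enter (2,3) at t=3.7891
    y: enter (2,2) at t=4.8244
    y: enter (2,1) at t=5.8597
    x: enter (1,1) at t=6.4524
    y: enter (1,0) at t=6.8949 ← occupied
  → r_3 = 6.8949
beam 4: φ=270°, α=345°
  dir = (cos 345°, sin 345°) = (0.9659, -0.2588); from cell (3,7)
  next x-line at t=0.3416, next y-line at t=2.5500; Δt_x=1.0353, Δt_y=3.8637
    x: enter (4,7) at t=0.3416
    x: enter (5,7) at t=1.3769
    x: enter (6,7) at t=2.4122
    y: enter (6,6) at t=2.5500
    x: enter (7,6) at t=3.4475
    x: enter (8,6) at t=4.4827
    x: enter (9,6) at t=5.5180 ← occupied
  → r_4 = 5.5180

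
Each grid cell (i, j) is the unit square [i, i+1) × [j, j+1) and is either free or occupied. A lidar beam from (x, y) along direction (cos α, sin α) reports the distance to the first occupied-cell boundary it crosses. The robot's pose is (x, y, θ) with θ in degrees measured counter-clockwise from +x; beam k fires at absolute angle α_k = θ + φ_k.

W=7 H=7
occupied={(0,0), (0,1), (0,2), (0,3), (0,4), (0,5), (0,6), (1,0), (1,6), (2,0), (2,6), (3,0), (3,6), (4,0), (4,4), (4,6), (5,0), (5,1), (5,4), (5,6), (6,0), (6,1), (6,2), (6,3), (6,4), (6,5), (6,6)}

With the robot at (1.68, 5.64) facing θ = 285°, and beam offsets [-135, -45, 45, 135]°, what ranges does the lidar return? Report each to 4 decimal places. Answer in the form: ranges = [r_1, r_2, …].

beam 1: φ=-135°, α=150°
  dir = (cos 150°, sin 150°) = (-0.8660, 0.5000); from cell (1,5)
  next x-line at t=0.7852, next y-line at t=0.7200; Δt_x=1.1547, Δt_y=2.0000
    y: enter (1,6) at t=0.7200 ← occupied
  → r_1 = 0.7200
beam 2: φ=-45°, α=240°
  dir = (cos 240°, sin 240°) = (-0.5000, -0.8660); from cell (1,5)
  next x-line at t=1.3600, next y-line at t=0.7390; Δt_x=2.0000, Δt_y=1.1547
    y: enter (1,4) at t=0.7390
    x: enter (0,4) at t=1.3600 ← occupied
  → r_2 = 1.3600
beam 3: φ=45°, α=330°
  dir = (cos 330°, sin 330°) = (0.8660, -0.5000); from cell (1,5)
  next x-line at t=0.3695, next y-line at t=1.2800; Δt_x=1.1547, Δt_y=2.0000
    x: enter (2,5) at t=0.3695
    y: enter (2,4) at t=1.2800
    x: enter (3,4) at t=1.5242
    x: enter (4,4) at t=2.6789 ← occupied
  → r_3 = 2.6789
beam 4: φ=135°, α=60°
  dir = (cos 60°, sin 60°) = (0.5000, 0.8660); from cell (1,5)
  next x-line at t=0.6400, next y-line at t=0.4157; Δt_x=2.0000, Δt_y=1.1547
    y: enter (1,6) at t=0.4157 ← occupied
  → r_4 = 0.4157

ranges = [0.7200, 1.3600, 2.6789, 0.4157]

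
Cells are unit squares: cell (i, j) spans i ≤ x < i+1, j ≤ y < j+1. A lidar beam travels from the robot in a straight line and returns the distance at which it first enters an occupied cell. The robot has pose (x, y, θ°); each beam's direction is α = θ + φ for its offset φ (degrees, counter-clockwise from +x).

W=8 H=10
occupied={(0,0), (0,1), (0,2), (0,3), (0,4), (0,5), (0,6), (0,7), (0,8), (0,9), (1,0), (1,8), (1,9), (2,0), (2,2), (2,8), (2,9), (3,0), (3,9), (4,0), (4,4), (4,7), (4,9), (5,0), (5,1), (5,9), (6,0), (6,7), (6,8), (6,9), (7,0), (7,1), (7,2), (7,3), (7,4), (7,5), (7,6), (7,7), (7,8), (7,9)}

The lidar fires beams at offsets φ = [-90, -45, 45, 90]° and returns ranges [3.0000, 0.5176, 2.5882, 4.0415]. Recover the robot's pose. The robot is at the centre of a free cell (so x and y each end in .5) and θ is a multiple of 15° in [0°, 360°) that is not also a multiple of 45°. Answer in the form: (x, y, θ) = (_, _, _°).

Enumerate (i+0.5, j+0.5, θ) over the 40 free cells and 16 admissible headings. For each, cast all 4 beams and compare to the given ranges.
  (5.5, 3.5, 240°): beam 1 = 1.0000 ≠ 3.0000 ✗
  (1.5, 7.5, 150°): beam 1 = 0.5774 ≠ 3.0000 ✗
  (6.5, 1.5, 210°): beam 3 = 0.5176 ≠ 2.5882 ✗
  …
  (3.5, 4.5, 30°): r_1=3.0000, r_2=0.5176, r_3=2.5882, r_4=4.0415 — all match ✓
No second candidate reproduces the full scan.

(x, y, θ) = (3.5, 4.5, 30°)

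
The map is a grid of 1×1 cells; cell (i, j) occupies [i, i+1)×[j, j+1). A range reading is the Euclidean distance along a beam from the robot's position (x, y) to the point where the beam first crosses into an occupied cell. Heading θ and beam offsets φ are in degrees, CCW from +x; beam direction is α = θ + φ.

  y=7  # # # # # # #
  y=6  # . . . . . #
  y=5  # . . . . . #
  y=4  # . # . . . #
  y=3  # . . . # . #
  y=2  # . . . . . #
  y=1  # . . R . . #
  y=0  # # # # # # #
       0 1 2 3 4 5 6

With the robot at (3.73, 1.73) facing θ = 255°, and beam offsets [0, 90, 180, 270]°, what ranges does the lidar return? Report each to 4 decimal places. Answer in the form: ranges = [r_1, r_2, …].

ranges = [0.7558, 2.3501, 1.3148, 2.8263]

beam 1: φ=0°, α=255°
  cosα=-0.2588 sinα=-0.9659 | (3,1) | tMaxX 2.8205 tMaxY 0.7558 | tΔX 3.8637 tΔY 1.0353
    t=0.7558 [y] (3,0) — stop
  → r_1 = 0.7558
beam 2: φ=90°, α=345°
  cosα=0.9659 sinα=-0.2588 | (3,1) | tMaxX 0.2795 tMaxY 2.8205 | tΔX 1.0353 tΔY 3.8637
    t=0.2795 [x] (4,1)
    t=1.3148 [x] (5,1)
    t=2.3501 [x] (6,1) — stop
  → r_2 = 2.3501
beam 3: φ=180°, α=75°
  cosα=0.2588 sinα=0.9659 | (3,1) | tMaxX 1.0432 tMaxY 0.2795 | tΔX 3.8637 tΔY 1.0353
    t=0.2795 [y] (3,2)
    t=1.0432 [x] (4,2)
    t=1.3148 [y] (4,3) — stop
  → r_3 = 1.3148
beam 4: φ=270°, α=165°
  cosα=-0.9659 sinα=0.2588 | (3,1) | tMaxX 0.7558 tMaxY 1.0432 | tΔX 1.0353 tΔY 3.8637
    t=0.7558 [x] (2,1)
    t=1.0432 [y] (2,2)
    t=1.7910 [x] (1,2)
    t=2.8263 [x] (0,2) — stop
  → r_4 = 2.8263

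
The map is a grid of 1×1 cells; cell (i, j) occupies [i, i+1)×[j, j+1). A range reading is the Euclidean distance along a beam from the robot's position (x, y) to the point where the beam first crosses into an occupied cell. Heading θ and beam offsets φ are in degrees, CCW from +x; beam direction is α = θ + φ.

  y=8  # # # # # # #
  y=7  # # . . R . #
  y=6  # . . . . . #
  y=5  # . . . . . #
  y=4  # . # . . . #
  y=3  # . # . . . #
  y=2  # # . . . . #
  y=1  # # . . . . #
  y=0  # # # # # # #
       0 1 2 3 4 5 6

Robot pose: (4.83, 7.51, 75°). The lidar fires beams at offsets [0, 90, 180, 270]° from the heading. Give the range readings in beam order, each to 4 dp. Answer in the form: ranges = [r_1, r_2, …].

ranges = [0.5073, 1.8932, 6.7396, 1.2113]

beam 1: φ=0°, α=75°
  direction (0.2588, 0.9659); cell (4,7); t to first gridline: x 0.6568, y 0.5073 (then +3.8637 / +1.0353)
    (4,8) via y @ 0.5073  # hit
  → r_1 = 0.5073
beam 2: φ=90°, α=165°
  direction (-0.9659, 0.2588); cell (4,7); t to first gridline: x 0.8593, y 1.8932 (then +1.0353 / +3.8637)
    (3,7) via x @ 0.8593
    (3,8) via y @ 1.8932  # hit
  → r_2 = 1.8932
beam 3: φ=180°, α=255°
  direction (-0.2588, -0.9659); cell (4,7); t to first gridline: x 3.2069, y 0.5280 (then +3.8637 / +1.0353)
    (4,6) via y @ 0.5280
    (4,5) via y @ 1.5633
    (4,4) via y @ 2.5985
    (3,4) via x @ 3.2069
    (3,3) via y @ 3.6338
    (3,2) via y @ 4.6691
    (3,1) via y @ 5.7044
    (3,0) via y @ 6.7396  # hit
  → r_3 = 6.7396
beam 4: φ=270°, α=345°
  direction (0.9659, -0.2588); cell (4,7); t to first gridline: x 0.1760, y 1.9705 (then +1.0353 / +3.8637)
    (5,7) via x @ 0.1760
    (6,7) via x @ 1.2113  # hit
  → r_4 = 1.2113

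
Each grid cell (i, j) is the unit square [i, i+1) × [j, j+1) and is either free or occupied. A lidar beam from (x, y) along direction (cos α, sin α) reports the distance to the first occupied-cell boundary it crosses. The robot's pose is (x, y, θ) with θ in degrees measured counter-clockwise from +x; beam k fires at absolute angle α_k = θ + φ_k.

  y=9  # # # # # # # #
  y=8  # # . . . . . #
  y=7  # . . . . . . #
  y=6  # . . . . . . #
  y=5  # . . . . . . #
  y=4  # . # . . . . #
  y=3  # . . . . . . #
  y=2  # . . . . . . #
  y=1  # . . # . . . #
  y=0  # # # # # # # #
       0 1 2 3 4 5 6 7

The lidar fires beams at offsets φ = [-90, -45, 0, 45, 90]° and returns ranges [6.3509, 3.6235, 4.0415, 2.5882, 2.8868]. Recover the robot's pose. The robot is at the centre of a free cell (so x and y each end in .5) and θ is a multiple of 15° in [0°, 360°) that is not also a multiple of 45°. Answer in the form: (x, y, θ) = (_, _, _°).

(x, y, θ) = (3.5, 6.5, 30°)

Enumerate (i+0.5, j+0.5, θ) over the 45 free cells and 16 admissible headings. For each, cast all 5 beams and compare to the given ranges.
  (4.5, 4.5, 330°): beam 1 = 2.8868 ≠ 6.3509 ✗
  (5.5, 3.5, 15°): beam 1 = 2.5882 ≠ 6.3509 ✗
  (6.5, 2.5, 210°): beam 1 = 7.5056 ≠ 6.3509 ✗
  (1.5, 4.5, 330°): beam 1 = 1.0000 ≠ 6.3509 ✗
  …
  (3.5, 6.5, 30°): r_1=6.3509, r_2=3.6235, r_3=4.0415, r_4=2.5882, r_5=2.8868 — all match ✓
Only this pose fits every beam.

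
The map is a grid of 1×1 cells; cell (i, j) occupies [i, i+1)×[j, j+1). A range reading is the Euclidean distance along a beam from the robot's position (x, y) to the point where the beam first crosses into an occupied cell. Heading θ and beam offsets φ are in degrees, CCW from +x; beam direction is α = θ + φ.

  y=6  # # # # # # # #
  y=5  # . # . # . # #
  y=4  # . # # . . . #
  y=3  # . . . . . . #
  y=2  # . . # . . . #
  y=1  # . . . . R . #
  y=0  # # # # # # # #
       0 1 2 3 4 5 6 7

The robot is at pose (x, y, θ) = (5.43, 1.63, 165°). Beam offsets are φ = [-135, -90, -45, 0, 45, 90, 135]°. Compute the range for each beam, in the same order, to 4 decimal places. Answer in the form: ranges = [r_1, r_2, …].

beam 1: φ=-135°, α=30°
  dir = (cos 30°, sin 30°) = (0.8660, 0.5000); from cell (5,1)
  next x-line at t=0.6582, next y-line at t=0.7400; Δt_x=1.1547, Δt_y=2.0000
    x: enter (6,1) at t=0.6582
    y: enter (6,2) at t=0.7400
    x: enter (7,2) at t=1.8129 ← occupied
  → r_1 = 1.8129
beam 2: φ=-90°, α=75°
  dir = (cos 75°, sin 75°) = (0.2588, 0.9659); from cell (5,1)
  next x-line at t=2.2023, next y-line at t=0.3831; Δt_x=3.8637, Δt_y=1.0353
    y: enter (5,2) at t=0.3831
    y: enter (5,3) at t=1.4183
    x: enter (6,3) at t=2.2023
    y: enter (6,4) at t=2.4536
    y: enter (6,5) at t=3.4889 ← occupied
  → r_2 = 3.4889
beam 3: φ=-45°, α=120°
  dir = (cos 120°, sin 120°) = (-0.5000, 0.8660); from cell (5,1)
  next x-line at t=0.8600, next y-line at t=0.4272; Δt_x=2.0000, Δt_y=1.1547
    y: enter (5,2) at t=0.4272
    x: enter (4,2) at t=0.8600
    y: enter (4,3) at t=1.5819
    y: enter (4,4) at t=2.7366
    x: enter (3,4) at t=2.8600 ← occupied
  → r_3 = 2.8600
beam 4: φ=0°, α=165°
  dir = (cos 165°, sin 165°) = (-0.9659, 0.2588); from cell (5,1)
  next x-line at t=0.4452, next y-line at t=1.4296; Δt_x=1.0353, Δt_y=3.8637
    x: enter (4,1) at t=0.4452
    y: enter (4,2) at t=1.4296
    x: enter (3,2) at t=1.4804 ← occupied
  → r_4 = 1.4804
beam 5: φ=45°, α=210°
  dir = (cos 210°, sin 210°) = (-0.8660, -0.5000); from cell (5,1)
  next x-line at t=0.4965, next y-line at t=1.2600; Δt_x=1.1547, Δt_y=2.0000
    x: enter (4,1) at t=0.4965
    y: enter (4,0) at t=1.2600 ← occupied
  → r_5 = 1.2600
beam 6: φ=90°, α=255°
  dir = (cos 255°, sin 255°) = (-0.2588, -0.9659); from cell (5,1)
  next x-line at t=1.6614, next y-line at t=0.6522; Δt_x=3.8637, Δt_y=1.0353
    y: enter (5,0) at t=0.6522 ← occupied
  → r_6 = 0.6522
beam 7: φ=135°, α=300°
  dir = (cos 300°, sin 300°) = (0.5000, -0.8660); from cell (5,1)
  next x-line at t=1.1400, next y-line at t=0.7275; Δt_x=2.0000, Δt_y=1.1547
    y: enter (5,0) at t=0.7275 ← occupied
  → r_7 = 0.7275

ranges = [1.8129, 3.4889, 2.8600, 1.4804, 1.2600, 0.6522, 0.7275]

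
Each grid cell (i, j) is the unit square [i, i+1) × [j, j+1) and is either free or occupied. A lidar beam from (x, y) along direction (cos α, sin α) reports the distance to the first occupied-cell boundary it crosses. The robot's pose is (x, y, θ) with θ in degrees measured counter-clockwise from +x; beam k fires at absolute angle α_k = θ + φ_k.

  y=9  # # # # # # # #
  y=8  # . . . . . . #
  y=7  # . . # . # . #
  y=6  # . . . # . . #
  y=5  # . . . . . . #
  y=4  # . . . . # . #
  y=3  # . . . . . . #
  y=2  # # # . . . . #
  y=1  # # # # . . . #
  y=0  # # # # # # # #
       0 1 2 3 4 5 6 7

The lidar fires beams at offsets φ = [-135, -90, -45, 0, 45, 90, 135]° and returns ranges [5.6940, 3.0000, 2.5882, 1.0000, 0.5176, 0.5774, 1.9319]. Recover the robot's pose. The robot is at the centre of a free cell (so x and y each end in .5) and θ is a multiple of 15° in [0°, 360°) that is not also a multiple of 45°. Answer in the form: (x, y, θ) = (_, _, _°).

(x, y, θ) = (6.5, 3.5, 300°)

Candidates: 39 free-cell centres × 16 headings = 624 poses. Raycast each; keep the one whose scan matches to 4 dp.
  (4.5, 7.5, 210°): beam 1 = 1.5529 ≠ 5.6940 ✗
  (5.5, 1.5, 30°): beam 1 = 0.5176 ≠ 5.6940 ✗
  (4.5, 2.5, 255°): beam 1 = 7.0000 ≠ 5.6940 ✗
  (1.5, 6.5, 255°): beam 1 = 1.0000 ≠ 5.6940 ✗
  (6.5, 7.5, 150°): beam 1 = 0.5176 ≠ 5.6940 ✗
  …
  (6.5, 3.5, 300°): r_1=5.6940, r_2=3.0000, r_3=2.5882, r_4=1.0000, r_5=0.5176, r_6=0.5774, r_7=1.9319 — all match ✓
Only this pose fits every beam.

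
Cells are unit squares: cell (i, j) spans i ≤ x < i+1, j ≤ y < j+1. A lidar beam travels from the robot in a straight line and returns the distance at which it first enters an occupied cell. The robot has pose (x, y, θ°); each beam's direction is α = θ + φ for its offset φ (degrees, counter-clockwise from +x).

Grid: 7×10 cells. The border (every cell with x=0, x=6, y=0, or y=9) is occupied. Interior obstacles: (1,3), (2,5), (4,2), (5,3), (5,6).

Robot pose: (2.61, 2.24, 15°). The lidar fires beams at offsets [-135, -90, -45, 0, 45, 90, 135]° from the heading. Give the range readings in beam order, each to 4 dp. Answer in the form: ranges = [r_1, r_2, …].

ranges = [1.4318, 1.2837, 2.4800, 1.4390, 4.7800, 6.2206, 1.5200]

beam 1: φ=-135°, α=240°
  cosα=-0.5000 sinα=-0.8660 | (2,2) | tMaxX 1.2200 tMaxY 0.2771 | tΔX 2.0000 tΔY 1.1547
    t=0.2771 [y] (2,1)
    t=1.2200 [x] (1,1)
    t=1.4318 [y] (1,0) — stop
  → r_1 = 1.4318
beam 2: φ=-90°, α=285°
  cosα=0.2588 sinα=-0.9659 | (2,2) | tMaxX 1.5068 tMaxY 0.2485 | tΔX 3.8637 tΔY 1.0353
    t=0.2485 [y] (2,1)
    t=1.2837 [y] (2,0) — stop
  → r_2 = 1.2837
beam 3: φ=-45°, α=330°
  cosα=0.8660 sinα=-0.5000 | (2,2) | tMaxX 0.4503 tMaxY 0.4800 | tΔX 1.1547 tΔY 2.0000
    t=0.4503 [x] (3,2)
    t=0.4800 [y] (3,1)
    t=1.6050 [x] (4,1)
    t=2.4800 [y] (4,0) — stop
  → r_3 = 2.4800
beam 4: φ=0°, α=15°
  cosα=0.9659 sinα=0.2588 | (2,2) | tMaxX 0.4038 tMaxY 2.9364 | tΔX 1.0353 tΔY 3.8637
    t=0.4038 [x] (3,2)
    t=1.4390 [x] (4,2) — stop
  → r_4 = 1.4390
beam 5: φ=45°, α=60°
  cosα=0.5000 sinα=0.8660 | (2,2) | tMaxX 0.7800 tMaxY 0.8776 | tΔX 2.0000 tΔY 1.1547
    t=0.7800 [x] (3,2)
    t=0.8776 [y] (3,3)
    t=2.0323 [y] (3,4)
    t=2.7800 [x] (4,4)
    t=3.1870 [y] (4,5)
    t=4.3417 [y] (4,6)
    t=4.7800 [x] (5,6) — stop
  → r_5 = 4.7800
beam 6: φ=90°, α=105°
  cosα=-0.2588 sinα=0.9659 | (2,2) | tMaxX 2.3569 tMaxY 0.7868 | tΔX 3.8637 tΔY 1.0353
    t=0.7868 [y] (2,3)
    t=1.8221 [y] (2,4)
    t=2.3569 [x] (1,4)
    t=2.8574 [y] (1,5)
    t=3.8926 [y] (1,6)
    t=4.9279 [y] (1,7)
    t=5.9632 [y] (1,8)
    t=6.2206 [x] (0,8) — stop
  → r_6 = 6.2206
beam 7: φ=135°, α=150°
  cosα=-0.8660 sinα=0.5000 | (2,2) | tMaxX 0.7044 tMaxY 1.5200 | tΔX 1.1547 tΔY 2.0000
    t=0.7044 [x] (1,2)
    t=1.5200 [y] (1,3) — stop
  → r_7 = 1.5200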